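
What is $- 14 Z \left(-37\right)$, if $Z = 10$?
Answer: $5180$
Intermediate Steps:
$- 14 Z \left(-37\right) = \left(-14\right) 10 \left(-37\right) = \left(-140\right) \left(-37\right) = 5180$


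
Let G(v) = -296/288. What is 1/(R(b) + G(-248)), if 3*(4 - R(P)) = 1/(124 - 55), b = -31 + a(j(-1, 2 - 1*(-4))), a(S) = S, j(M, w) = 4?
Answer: 92/273 ≈ 0.33700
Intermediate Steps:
G(v) = -37/36 (G(v) = -296*1/288 = -37/36)
b = -27 (b = -31 + 4 = -27)
R(P) = 827/207 (R(P) = 4 - 1/(3*(124 - 55)) = 4 - ⅓/69 = 4 - ⅓*1/69 = 4 - 1/207 = 827/207)
1/(R(b) + G(-248)) = 1/(827/207 - 37/36) = 1/(273/92) = 92/273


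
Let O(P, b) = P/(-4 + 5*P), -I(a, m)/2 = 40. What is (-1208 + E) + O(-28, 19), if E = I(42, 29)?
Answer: -46361/36 ≈ -1287.8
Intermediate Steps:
I(a, m) = -80 (I(a, m) = -2*40 = -80)
E = -80
(-1208 + E) + O(-28, 19) = (-1208 - 80) - 28/(-4 + 5*(-28)) = -1288 - 28/(-4 - 140) = -1288 - 28/(-144) = -1288 - 28*(-1/144) = -1288 + 7/36 = -46361/36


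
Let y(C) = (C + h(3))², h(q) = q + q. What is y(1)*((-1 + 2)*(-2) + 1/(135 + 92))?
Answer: -22197/227 ≈ -97.784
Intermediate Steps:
h(q) = 2*q
y(C) = (6 + C)² (y(C) = (C + 2*3)² = (C + 6)² = (6 + C)²)
y(1)*((-1 + 2)*(-2) + 1/(135 + 92)) = (6 + 1)²*((-1 + 2)*(-2) + 1/(135 + 92)) = 7²*(1*(-2) + 1/227) = 49*(-2 + 1/227) = 49*(-453/227) = -22197/227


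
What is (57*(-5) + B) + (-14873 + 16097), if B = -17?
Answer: 922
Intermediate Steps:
(57*(-5) + B) + (-14873 + 16097) = (57*(-5) - 17) + (-14873 + 16097) = (-285 - 17) + 1224 = -302 + 1224 = 922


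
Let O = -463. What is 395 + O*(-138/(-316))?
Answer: 30463/158 ≈ 192.80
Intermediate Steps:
395 + O*(-138/(-316)) = 395 - (-63894)/(-316) = 395 - (-63894)*(-1)/316 = 395 - 463*69/158 = 395 - 31947/158 = 30463/158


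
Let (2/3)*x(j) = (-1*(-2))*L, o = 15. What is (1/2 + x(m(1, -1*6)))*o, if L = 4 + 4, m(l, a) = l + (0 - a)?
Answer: 735/2 ≈ 367.50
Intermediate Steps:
m(l, a) = l - a
L = 8
x(j) = 24 (x(j) = 3*(-1*(-2)*8)/2 = 3*(2*8)/2 = (3/2)*16 = 24)
(1/2 + x(m(1, -1*6)))*o = (1/2 + 24)*15 = (49/2)*15 = 735/2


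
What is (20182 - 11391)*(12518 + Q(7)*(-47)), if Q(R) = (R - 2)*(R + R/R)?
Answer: 93518658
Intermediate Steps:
Q(R) = (1 + R)*(-2 + R) (Q(R) = (-2 + R)*(R + 1) = (-2 + R)*(1 + R) = (1 + R)*(-2 + R))
(20182 - 11391)*(12518 + Q(7)*(-47)) = (20182 - 11391)*(12518 + (-2 + 7**2 - 1*7)*(-47)) = 8791*(12518 + (-2 + 49 - 7)*(-47)) = 8791*(12518 + 40*(-47)) = 8791*(12518 - 1880) = 8791*10638 = 93518658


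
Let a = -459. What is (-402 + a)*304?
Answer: -261744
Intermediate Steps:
(-402 + a)*304 = (-402 - 459)*304 = -861*304 = -261744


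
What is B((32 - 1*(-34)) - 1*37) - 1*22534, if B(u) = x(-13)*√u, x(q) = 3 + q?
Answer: -22534 - 10*√29 ≈ -22588.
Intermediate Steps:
B(u) = -10*√u (B(u) = (3 - 13)*√u = -10*√u)
B((32 - 1*(-34)) - 1*37) - 1*22534 = -10*√((32 - 1*(-34)) - 1*37) - 1*22534 = -10*√((32 + 34) - 37) - 22534 = -10*√(66 - 37) - 22534 = -10*√29 - 22534 = -22534 - 10*√29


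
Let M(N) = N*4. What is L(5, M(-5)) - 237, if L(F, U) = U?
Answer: -257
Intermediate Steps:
M(N) = 4*N
L(5, M(-5)) - 237 = 4*(-5) - 237 = -20 - 237 = -257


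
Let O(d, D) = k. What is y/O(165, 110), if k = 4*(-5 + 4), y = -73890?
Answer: 36945/2 ≈ 18473.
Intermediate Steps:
k = -4 (k = 4*(-1) = -4)
O(d, D) = -4
y/O(165, 110) = -73890/(-4) = -73890*(-1/4) = 36945/2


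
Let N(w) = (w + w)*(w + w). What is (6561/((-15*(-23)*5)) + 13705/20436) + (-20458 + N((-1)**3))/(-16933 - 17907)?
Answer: 1992330517/393648450 ≈ 5.0612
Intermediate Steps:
N(w) = 4*w**2 (N(w) = (2*w)*(2*w) = 4*w**2)
(6561/((-15*(-23)*5)) + 13705/20436) + (-20458 + N((-1)**3))/(-16933 - 17907) = (6561/((-15*(-23)*5)) + 13705/20436) + (-20458 + 4*((-1)**3)**2)/(-16933 - 17907) = (6561/((345*5)) + 13705*(1/20436)) + (-20458 + 4*(-1)**2)/(-34840) = (6561/1725 + 13705/20436) + (-20458 + 4*1)*(-1/34840) = (6561*(1/1725) + 13705/20436) + (-20458 + 4)*(-1/34840) = (2187/575 + 13705/20436) - 20454*(-1/34840) = 52573907/11750700 + 10227/17420 = 1992330517/393648450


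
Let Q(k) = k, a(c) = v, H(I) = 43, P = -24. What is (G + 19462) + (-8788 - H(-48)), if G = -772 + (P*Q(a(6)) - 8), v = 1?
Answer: 9827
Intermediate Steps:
a(c) = 1
G = -804 (G = -772 + (-24*1 - 8) = -772 + (-24 - 8) = -772 - 32 = -804)
(G + 19462) + (-8788 - H(-48)) = (-804 + 19462) + (-8788 - 1*43) = 18658 + (-8788 - 43) = 18658 - 8831 = 9827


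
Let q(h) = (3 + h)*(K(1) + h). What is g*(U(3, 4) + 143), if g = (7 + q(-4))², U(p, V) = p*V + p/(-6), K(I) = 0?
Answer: 37389/2 ≈ 18695.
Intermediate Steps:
U(p, V) = -p/6 + V*p (U(p, V) = V*p + p*(-⅙) = V*p - p/6 = -p/6 + V*p)
q(h) = h*(3 + h) (q(h) = (3 + h)*(0 + h) = (3 + h)*h = h*(3 + h))
g = 121 (g = (7 - 4*(3 - 4))² = (7 - 4*(-1))² = (7 + 4)² = 11² = 121)
g*(U(3, 4) + 143) = 121*(3*(-⅙ + 4) + 143) = 121*(3*(23/6) + 143) = 121*(23/2 + 143) = 121*(309/2) = 37389/2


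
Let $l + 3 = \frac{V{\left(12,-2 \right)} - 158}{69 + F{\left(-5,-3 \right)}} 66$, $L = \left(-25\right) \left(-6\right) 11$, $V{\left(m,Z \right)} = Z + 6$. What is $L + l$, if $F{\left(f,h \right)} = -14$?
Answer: $\frac{7311}{5} \approx 1462.2$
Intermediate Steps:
$V{\left(m,Z \right)} = 6 + Z$
$L = 1650$ ($L = 150 \cdot 11 = 1650$)
$l = - \frac{939}{5}$ ($l = -3 + \frac{\left(6 - 2\right) - 158}{69 - 14} \cdot 66 = -3 + \frac{4 - 158}{55} \cdot 66 = -3 + \left(-154\right) \frac{1}{55} \cdot 66 = -3 - \frac{924}{5} = - \frac{939}{5} \approx -187.8$)
$L + l = 1650 - \frac{939}{5} = \frac{7311}{5}$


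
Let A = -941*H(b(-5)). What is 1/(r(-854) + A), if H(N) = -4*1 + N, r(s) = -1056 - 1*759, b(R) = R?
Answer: 1/6654 ≈ 0.00015029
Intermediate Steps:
r(s) = -1815 (r(s) = -1056 - 759 = -1815)
H(N) = -4 + N
A = 8469 (A = -941*(-4 - 5) = -941*(-9) = 8469)
1/(r(-854) + A) = 1/(-1815 + 8469) = 1/6654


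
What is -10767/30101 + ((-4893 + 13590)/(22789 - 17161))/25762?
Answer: -520276592905/1454766640712 ≈ -0.35764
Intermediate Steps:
-10767/30101 + ((-4893 + 13590)/(22789 - 17161))/25762 = -10767*1/30101 + (8697/5628)*(1/25762) = -10767/30101 + (8697*(1/5628))*(1/25762) = -10767/30101 + (2899/1876)*(1/25762) = -10767/30101 + 2899/48329512 = -520276592905/1454766640712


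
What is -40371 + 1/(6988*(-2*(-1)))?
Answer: -564225095/13976 ≈ -40371.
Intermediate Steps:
-40371 + 1/(6988*(-2*(-1))) = -40371 + 1/(6988*2) = -40371 + 1/13976 = -564225095/13976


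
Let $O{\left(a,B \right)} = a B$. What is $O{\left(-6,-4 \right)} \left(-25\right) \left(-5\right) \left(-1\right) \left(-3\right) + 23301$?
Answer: $32301$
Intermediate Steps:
$O{\left(a,B \right)} = B a$
$O{\left(-6,-4 \right)} \left(-25\right) \left(-5\right) \left(-1\right) \left(-3\right) + 23301 = \left(-4\right) \left(-6\right) \left(-25\right) \left(-5\right) \left(-1\right) \left(-3\right) + 23301 = 24 \left(-25\right) 5 \left(-3\right) + 23301 = \left(-600\right) \left(-15\right) + 23301 = 9000 + 23301 = 32301$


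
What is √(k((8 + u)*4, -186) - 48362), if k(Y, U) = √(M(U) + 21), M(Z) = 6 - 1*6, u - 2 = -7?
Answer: √(-48362 + √21) ≈ 219.9*I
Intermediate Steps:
u = -5 (u = 2 - 7 = -5)
M(Z) = 0 (M(Z) = 6 - 6 = 0)
k(Y, U) = √21 (k(Y, U) = √(0 + 21) = √21)
√(k((8 + u)*4, -186) - 48362) = √(√21 - 48362) = √(-48362 + √21)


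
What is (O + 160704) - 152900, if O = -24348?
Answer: -16544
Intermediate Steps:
(O + 160704) - 152900 = (-24348 + 160704) - 152900 = 136356 - 152900 = -16544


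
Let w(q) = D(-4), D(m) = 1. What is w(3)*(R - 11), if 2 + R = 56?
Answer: 43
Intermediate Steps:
R = 54 (R = -2 + 56 = 54)
w(q) = 1
w(3)*(R - 11) = 1*(54 - 11) = 1*43 = 43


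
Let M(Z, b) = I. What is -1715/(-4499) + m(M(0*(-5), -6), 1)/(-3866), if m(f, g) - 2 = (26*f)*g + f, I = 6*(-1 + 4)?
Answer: 2217339/8696567 ≈ 0.25497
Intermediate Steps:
I = 18 (I = 6*3 = 18)
M(Z, b) = 18
m(f, g) = 2 + f + 26*f*g (m(f, g) = 2 + ((26*f)*g + f) = 2 + (26*f*g + f) = 2 + (f + 26*f*g) = 2 + f + 26*f*g)
-1715/(-4499) + m(M(0*(-5), -6), 1)/(-3866) = -1715/(-4499) + (2 + 18 + 26*18*1)/(-3866) = -1715*(-1/4499) + (2 + 18 + 468)*(-1/3866) = 1715/4499 + 488*(-1/3866) = 1715/4499 - 244/1933 = 2217339/8696567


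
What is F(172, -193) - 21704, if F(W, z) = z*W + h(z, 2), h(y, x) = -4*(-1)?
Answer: -54896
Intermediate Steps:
h(y, x) = 4
F(W, z) = 4 + W*z (F(W, z) = z*W + 4 = W*z + 4 = 4 + W*z)
F(172, -193) - 21704 = (4 + 172*(-193)) - 21704 = (4 - 33196) - 21704 = -33192 - 21704 = -54896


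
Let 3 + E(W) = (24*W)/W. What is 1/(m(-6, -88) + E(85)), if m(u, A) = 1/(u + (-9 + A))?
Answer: 103/2162 ≈ 0.047641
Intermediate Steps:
m(u, A) = 1/(-9 + A + u)
E(W) = 21 (E(W) = -3 + (24*W)/W = -3 + 24 = 21)
1/(m(-6, -88) + E(85)) = 1/(1/(-9 - 88 - 6) + 21) = 1/(1/(-103) + 21) = 1/(-1/103 + 21) = 1/(2162/103) = 103/2162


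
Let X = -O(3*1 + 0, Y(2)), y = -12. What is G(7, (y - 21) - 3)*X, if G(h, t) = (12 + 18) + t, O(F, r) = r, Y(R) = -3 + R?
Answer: -6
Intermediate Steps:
G(h, t) = 30 + t
X = 1 (X = -(-3 + 2) = -1*(-1) = 1)
G(7, (y - 21) - 3)*X = (30 + ((-12 - 21) - 3))*1 = (30 + (-33 - 3))*1 = (30 - 36)*1 = -6*1 = -6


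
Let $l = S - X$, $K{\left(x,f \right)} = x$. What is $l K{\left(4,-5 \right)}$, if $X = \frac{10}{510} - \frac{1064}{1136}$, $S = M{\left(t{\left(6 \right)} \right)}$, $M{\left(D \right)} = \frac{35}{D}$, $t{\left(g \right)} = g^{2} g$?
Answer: $\frac{281321}{65178} \approx 4.3162$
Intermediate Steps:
$t{\left(g \right)} = g^{3}$
$S = \frac{35}{216}$ ($S = \frac{35}{6^{3}} = \frac{35}{216} \approx 0.16204$)
$X = - \frac{6641}{7242}$ ($X = 10 \cdot \frac{1}{510} - \frac{133}{142} = \frac{1}{51} - \frac{133}{142} = - \frac{6641}{7242} \approx -0.91701$)
$l = \frac{281321}{260712}$ ($l = \frac{35}{216} - - \frac{6641}{7242} = \frac{35}{216} + \frac{6641}{7242} = \frac{281321}{260712} \approx 1.079$)
$l K{\left(4,-5 \right)} = \frac{281321}{260712} \cdot 4 = \frac{281321}{65178}$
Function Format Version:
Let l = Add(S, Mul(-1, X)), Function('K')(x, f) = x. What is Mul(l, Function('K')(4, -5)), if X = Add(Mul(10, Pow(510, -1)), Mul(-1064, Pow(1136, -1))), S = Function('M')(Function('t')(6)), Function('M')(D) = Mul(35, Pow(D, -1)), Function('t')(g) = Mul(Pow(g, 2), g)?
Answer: Rational(281321, 65178) ≈ 4.3162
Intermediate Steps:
Function('t')(g) = Pow(g, 3)
S = Rational(35, 216) (S = Mul(35, Pow(Pow(6, 3), -1)) = Mul(35, Pow(216, -1)) = Mul(35, Rational(1, 216)) = Rational(35, 216) ≈ 0.16204)
X = Rational(-6641, 7242) (X = Add(Mul(10, Rational(1, 510)), Mul(-1064, Rational(1, 1136))) = Add(Rational(1, 51), Rational(-133, 142)) = Rational(-6641, 7242) ≈ -0.91701)
l = Rational(281321, 260712) (l = Add(Rational(35, 216), Mul(-1, Rational(-6641, 7242))) = Add(Rational(35, 216), Rational(6641, 7242)) = Rational(281321, 260712) ≈ 1.0790)
Mul(l, Function('K')(4, -5)) = Mul(Rational(281321, 260712), 4) = Rational(281321, 65178)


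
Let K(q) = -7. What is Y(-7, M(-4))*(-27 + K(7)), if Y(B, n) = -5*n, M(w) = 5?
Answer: 850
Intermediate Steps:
Y(-7, M(-4))*(-27 + K(7)) = (-5*5)*(-27 - 7) = -25*(-34) = 850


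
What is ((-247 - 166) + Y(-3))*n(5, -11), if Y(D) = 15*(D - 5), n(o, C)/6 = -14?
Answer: 44772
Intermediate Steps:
n(o, C) = -84 (n(o, C) = 6*(-14) = -84)
Y(D) = -75 + 15*D (Y(D) = 15*(-5 + D) = -75 + 15*D)
((-247 - 166) + Y(-3))*n(5, -11) = ((-247 - 166) + (-75 + 15*(-3)))*(-84) = (-413 + (-75 - 45))*(-84) = (-413 - 120)*(-84) = -533*(-84) = 44772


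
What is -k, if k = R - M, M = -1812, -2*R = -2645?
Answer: -6269/2 ≈ -3134.5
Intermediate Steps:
R = 2645/2 (R = -1/2*(-2645) = 2645/2 ≈ 1322.5)
k = 6269/2 (k = 2645/2 - 1*(-1812) = 2645/2 + 1812 = 6269/2 ≈ 3134.5)
-k = -1*6269/2 = -6269/2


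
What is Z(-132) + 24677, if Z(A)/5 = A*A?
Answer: 111797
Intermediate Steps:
Z(A) = 5*A² (Z(A) = 5*(A*A) = 5*A²)
Z(-132) + 24677 = 5*(-132)² + 24677 = 5*17424 + 24677 = 87120 + 24677 = 111797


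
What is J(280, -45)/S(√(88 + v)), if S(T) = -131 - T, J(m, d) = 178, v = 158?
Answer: -23318/16915 + 178*√246/16915 ≈ -1.2135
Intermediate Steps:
J(280, -45)/S(√(88 + v)) = 178/(-131 - √(88 + 158)) = 178/(-131 - √246)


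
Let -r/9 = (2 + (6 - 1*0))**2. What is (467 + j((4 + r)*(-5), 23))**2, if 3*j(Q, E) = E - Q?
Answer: 2062096/9 ≈ 2.2912e+5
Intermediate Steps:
r = -576 (r = -9*(2 + (6 - 1*0))**2 = -9*(2 + (6 + 0))**2 = -9*(2 + 6)**2 = -9*8**2 = -9*64 = -576)
j(Q, E) = -Q/3 + E/3 (j(Q, E) = (E - Q)/3 = -Q/3 + E/3)
(467 + j((4 + r)*(-5), 23))**2 = (467 + (-(4 - 576)*(-5)/3 + (1/3)*23))**2 = (467 + (-(-572)*(-5)/3 + 23/3))**2 = (467 + (-1/3*2860 + 23/3))**2 = (467 + (-2860/3 + 23/3))**2 = (467 - 2837/3)**2 = (-1436/3)**2 = 2062096/9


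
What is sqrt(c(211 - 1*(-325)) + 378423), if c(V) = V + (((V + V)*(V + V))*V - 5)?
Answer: sqrt(616341578) ≈ 24826.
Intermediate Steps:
c(V) = -5 + V + 4*V**3 (c(V) = V + (((2*V)*(2*V))*V - 5) = V + ((4*V**2)*V - 5) = V + (4*V**3 - 5) = V + (-5 + 4*V**3) = -5 + V + 4*V**3)
sqrt(c(211 - 1*(-325)) + 378423) = sqrt((-5 + (211 - 1*(-325)) + 4*(211 - 1*(-325))**3) + 378423) = sqrt((-5 + (211 + 325) + 4*(211 + 325)**3) + 378423) = sqrt((-5 + 536 + 4*536**3) + 378423) = sqrt((-5 + 536 + 4*153990656) + 378423) = sqrt((-5 + 536 + 615962624) + 378423) = sqrt(615963155 + 378423) = sqrt(616341578)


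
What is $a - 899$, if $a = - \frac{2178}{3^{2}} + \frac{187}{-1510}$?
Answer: $- \frac{1723097}{1510} \approx -1141.1$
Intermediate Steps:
$a = - \frac{365607}{1510}$ ($a = - \frac{2178}{9} + 187 \left(- \frac{1}{1510}\right) = \left(-2178\right) \frac{1}{9} - \frac{187}{1510} = -242 - \frac{187}{1510} = - \frac{365607}{1510} \approx -242.12$)
$a - 899 = - \frac{365607}{1510} - 899 = - \frac{1723097}{1510}$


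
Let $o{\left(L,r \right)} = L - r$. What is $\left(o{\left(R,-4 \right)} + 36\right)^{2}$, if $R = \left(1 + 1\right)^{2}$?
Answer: $1936$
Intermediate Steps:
$R = 4$ ($R = 2^{2} = 4$)
$\left(o{\left(R,-4 \right)} + 36\right)^{2} = \left(\left(4 - -4\right) + 36\right)^{2} = \left(\left(4 + 4\right) + 36\right)^{2} = \left(8 + 36\right)^{2} = 44^{2} = 1936$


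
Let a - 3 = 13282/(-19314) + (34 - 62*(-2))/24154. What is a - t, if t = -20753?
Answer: 83470441270/4021641 ≈ 20755.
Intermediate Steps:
a = 9325597/4021641 (a = 3 + (13282/(-19314) + (34 - 62*(-2))/24154) = 3 + (13282*(-1/19314) + (34 + 124)*(1/24154)) = 3 + (-229/333 + 158*(1/24154)) = 3 + (-229/333 + 79/12077) = 3 - 2739326/4021641 = 9325597/4021641 ≈ 2.3189)
a - t = 9325597/4021641 - 1*(-20753) = 9325597/4021641 + 20753 = 83470441270/4021641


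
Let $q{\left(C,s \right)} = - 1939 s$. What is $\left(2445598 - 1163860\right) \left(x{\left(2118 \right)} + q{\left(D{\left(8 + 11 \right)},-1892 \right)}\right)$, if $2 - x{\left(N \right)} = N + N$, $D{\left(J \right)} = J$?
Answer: $4696741767252$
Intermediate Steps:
$x{\left(N \right)} = 2 - 2 N$ ($x{\left(N \right)} = 2 - \left(N + N\right) = 2 - 2 N$)
$\left(2445598 - 1163860\right) \left(x{\left(2118 \right)} + q{\left(D{\left(8 + 11 \right)},-1892 \right)}\right) = \left(2445598 - 1163860\right) \left(\left(2 - 4236\right) - -3668588\right) = 1281738 \left(\left(2 - 4236\right) + 3668588\right) = 1281738 \left(-4234 + 3668588\right) = 1281738 \cdot 3664354 = 4696741767252$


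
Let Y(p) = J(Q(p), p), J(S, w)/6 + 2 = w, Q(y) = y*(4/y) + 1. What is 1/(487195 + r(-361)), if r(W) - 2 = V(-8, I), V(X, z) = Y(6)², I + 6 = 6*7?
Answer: 1/487773 ≈ 2.0501e-6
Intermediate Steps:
Q(y) = 5 (Q(y) = 4 + 1 = 5)
J(S, w) = -12 + 6*w
Y(p) = -12 + 6*p
I = 36 (I = -6 + 6*7 = -6 + 42 = 36)
V(X, z) = 576 (V(X, z) = (-12 + 6*6)² = (-12 + 36)² = 24² = 576)
r(W) = 578 (r(W) = 2 + 576 = 578)
1/(487195 + r(-361)) = 1/(487195 + 578) = 1/487773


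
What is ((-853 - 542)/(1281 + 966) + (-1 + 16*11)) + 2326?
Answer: 1872784/749 ≈ 2500.4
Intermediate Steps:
((-853 - 542)/(1281 + 966) + (-1 + 16*11)) + 2326 = (-1395/2247 + (-1 + 176)) + 2326 = (-1395*1/2247 + 175) + 2326 = (-465/749 + 175) + 2326 = 130610/749 + 2326 = 1872784/749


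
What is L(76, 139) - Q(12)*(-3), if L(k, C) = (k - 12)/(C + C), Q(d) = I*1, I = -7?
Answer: -2887/139 ≈ -20.770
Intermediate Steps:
Q(d) = -7 (Q(d) = -7*1 = -7)
L(k, C) = (-12 + k)/(2*C) (L(k, C) = (-12 + k)/((2*C)) = (-12 + k)*(1/(2*C)) = (-12 + k)/(2*C))
L(76, 139) - Q(12)*(-3) = (½)*(-12 + 76)/139 - (-7)*(-3) = (½)*(1/139)*64 - 1*21 = 32/139 - 21 = -2887/139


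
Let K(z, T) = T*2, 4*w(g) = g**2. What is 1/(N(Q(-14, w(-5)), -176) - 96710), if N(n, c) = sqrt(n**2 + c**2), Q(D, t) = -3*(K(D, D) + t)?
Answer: -1547360/149644621863 - 4*sqrt(563737)/149644621863 ≈ -1.0360e-5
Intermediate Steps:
w(g) = g**2/4
K(z, T) = 2*T
Q(D, t) = -6*D - 3*t (Q(D, t) = -3*(2*D + t) = -3*(t + 2*D) = -6*D - 3*t)
N(n, c) = sqrt(c**2 + n**2)
1/(N(Q(-14, w(-5)), -176) - 96710) = 1/(sqrt((-176)**2 + (-6*(-14) - 3*(-5)**2/4)**2) - 96710) = 1/(sqrt(30976 + (84 - 3*25/4)**2) - 96710) = 1/(sqrt(30976 + (84 - 75/4)**2) - 96710) = 1/(sqrt(30976 + (261/4)**2) - 96710) = 1/(sqrt(30976 + 68121/16) - 96710) = 1/(sqrt(563737/16) - 96710) = 1/(sqrt(563737)/4 - 96710) = 1/(-96710 + sqrt(563737)/4)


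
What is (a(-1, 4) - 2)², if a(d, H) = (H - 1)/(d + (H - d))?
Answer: 25/16 ≈ 1.5625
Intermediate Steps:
a(d, H) = (-1 + H)/H
(a(-1, 4) - 2)² = ((-1 + 4)/4 - 2)² = ((¼)*3 - 2)² = (¾ - 2)² = (-5/4)² = 25/16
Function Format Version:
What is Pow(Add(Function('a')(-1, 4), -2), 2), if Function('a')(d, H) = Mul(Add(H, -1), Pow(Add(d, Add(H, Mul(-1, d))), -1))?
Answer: Rational(25, 16) ≈ 1.5625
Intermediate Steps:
Function('a')(d, H) = Mul(Pow(H, -1), Add(-1, H)) (Function('a')(d, H) = Mul(Add(-1, H), Pow(H, -1)) = Mul(Pow(H, -1), Add(-1, H)))
Pow(Add(Function('a')(-1, 4), -2), 2) = Pow(Add(Mul(Pow(4, -1), Add(-1, 4)), -2), 2) = Pow(Add(Mul(Rational(1, 4), 3), -2), 2) = Pow(Add(Rational(3, 4), -2), 2) = Pow(Rational(-5, 4), 2) = Rational(25, 16)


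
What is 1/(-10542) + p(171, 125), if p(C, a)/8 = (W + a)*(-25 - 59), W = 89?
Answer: -1516023937/10542 ≈ -1.4381e+5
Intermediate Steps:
p(C, a) = -59808 - 672*a (p(C, a) = 8*((89 + a)*(-25 - 59)) = 8*((89 + a)*(-84)) = 8*(-7476 - 84*a) = -59808 - 672*a)
1/(-10542) + p(171, 125) = 1/(-10542) + (-59808 - 672*125) = -1/10542 + (-59808 - 84000) = -1/10542 - 143808 = -1516023937/10542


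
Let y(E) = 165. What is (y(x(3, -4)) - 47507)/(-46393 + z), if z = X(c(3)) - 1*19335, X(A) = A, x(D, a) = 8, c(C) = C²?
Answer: 47342/65719 ≈ 0.72037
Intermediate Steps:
z = -19326 (z = 3² - 1*19335 = 9 - 19335 = -19326)
(y(x(3, -4)) - 47507)/(-46393 + z) = (165 - 47507)/(-46393 - 19326) = -47342/(-65719) = -47342*(-1/65719) = 47342/65719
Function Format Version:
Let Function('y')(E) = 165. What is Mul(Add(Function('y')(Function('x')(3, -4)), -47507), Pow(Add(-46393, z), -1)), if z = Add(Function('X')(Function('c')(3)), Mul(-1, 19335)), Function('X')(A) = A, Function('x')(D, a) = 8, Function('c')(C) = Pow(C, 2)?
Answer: Rational(47342, 65719) ≈ 0.72037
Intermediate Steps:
z = -19326 (z = Add(Pow(3, 2), Mul(-1, 19335)) = Add(9, -19335) = -19326)
Mul(Add(Function('y')(Function('x')(3, -4)), -47507), Pow(Add(-46393, z), -1)) = Mul(Add(165, -47507), Pow(Add(-46393, -19326), -1)) = Mul(-47342, Pow(-65719, -1)) = Mul(-47342, Rational(-1, 65719)) = Rational(47342, 65719)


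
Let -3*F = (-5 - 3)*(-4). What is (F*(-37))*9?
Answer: 3552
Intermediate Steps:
F = -32/3 (F = -(-5 - 3)*(-4)/3 = -(-8)*(-4)/3 = -1/3*32 = -32/3 ≈ -10.667)
(F*(-37))*9 = -32/3*(-37)*9 = (1184/3)*9 = 3552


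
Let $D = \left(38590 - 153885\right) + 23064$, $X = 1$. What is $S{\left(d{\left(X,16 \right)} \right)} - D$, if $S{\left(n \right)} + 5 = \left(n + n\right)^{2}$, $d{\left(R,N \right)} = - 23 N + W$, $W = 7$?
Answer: $613510$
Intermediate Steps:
$D = -92231$ ($D = -115295 + 23064 = -92231$)
$d{\left(R,N \right)} = 7 - 23 N$ ($d{\left(R,N \right)} = - 23 N + 7 = 7 - 23 N$)
$S{\left(n \right)} = -5 + 4 n^{2}$ ($S{\left(n \right)} = -5 + \left(n + n\right)^{2} = -5 + \left(2 n\right)^{2} = -5 + 4 n^{2}$)
$S{\left(d{\left(X,16 \right)} \right)} - D = \left(-5 + 4 \left(7 - 368\right)^{2}\right) - -92231 = \left(-5 + 4 \left(7 - 368\right)^{2}\right) + 92231 = \left(-5 + 4 \left(-361\right)^{2}\right) + 92231 = \left(-5 + 4 \cdot 130321\right) + 92231 = \left(-5 + 521284\right) + 92231 = 521279 + 92231 = 613510$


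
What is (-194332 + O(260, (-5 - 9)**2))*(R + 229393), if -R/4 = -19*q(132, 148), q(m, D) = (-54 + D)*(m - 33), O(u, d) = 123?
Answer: -181905665641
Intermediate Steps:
q(m, D) = (-54 + D)*(-33 + m)
R = 707256 (R = -(-76)*(1782 - 54*132 - 33*148 + 148*132) = -(-76)*(1782 - 7128 - 4884 + 19536) = -(-76)*9306 = -4*(-176814) = 707256)
(-194332 + O(260, (-5 - 9)**2))*(R + 229393) = (-194332 + 123)*(707256 + 229393) = -194209*936649 = -181905665641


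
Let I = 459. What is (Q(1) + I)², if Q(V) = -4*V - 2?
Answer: 205209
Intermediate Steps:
Q(V) = -2 - 4*V
(Q(1) + I)² = ((-2 - 4*1) + 459)² = ((-2 - 4) + 459)² = (-6 + 459)² = 453² = 205209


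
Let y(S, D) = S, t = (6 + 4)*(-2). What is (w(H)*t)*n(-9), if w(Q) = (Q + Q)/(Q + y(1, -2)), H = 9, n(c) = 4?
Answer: -144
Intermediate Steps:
t = -20 (t = 10*(-2) = -20)
w(Q) = 2*Q/(1 + Q) (w(Q) = (Q + Q)/(Q + 1) = (2*Q)/(1 + Q) = 2*Q/(1 + Q))
(w(H)*t)*n(-9) = ((2*9/(1 + 9))*(-20))*4 = ((2*9/10)*(-20))*4 = ((2*9*(⅒))*(-20))*4 = ((9/5)*(-20))*4 = -36*4 = -144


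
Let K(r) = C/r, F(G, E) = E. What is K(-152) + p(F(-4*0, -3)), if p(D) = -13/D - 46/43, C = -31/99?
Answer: 2113069/647064 ≈ 3.2656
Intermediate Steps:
C = -31/99 (C = -31*1/99 = -31/99 ≈ -0.31313)
K(r) = -31/(99*r)
p(D) = -46/43 - 13/D (p(D) = -13/D - 46*1/43 = -13/D - 46/43 = -46/43 - 13/D)
K(-152) + p(F(-4*0, -3)) = -31/99/(-152) + (-46/43 - 13/(-3)) = -31/99*(-1/152) + (-46/43 - 13*(-⅓)) = 31/15048 + (-46/43 + 13/3) = 31/15048 + 421/129 = 2113069/647064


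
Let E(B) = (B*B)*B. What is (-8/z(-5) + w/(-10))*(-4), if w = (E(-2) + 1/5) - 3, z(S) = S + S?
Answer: -188/25 ≈ -7.5200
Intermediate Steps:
E(B) = B³ (E(B) = B²*B = B³)
z(S) = 2*S
w = -54/5 (w = ((-2)³ + 1/5) - 3 = (-8 + ⅕) - 3 = -39/5 - 3 = -54/5 ≈ -10.800)
(-8/z(-5) + w/(-10))*(-4) = (-8/(2*(-5)) - 54/5/(-10))*(-4) = (-8/(-10) - 54/5*(-⅒))*(-4) = (-8*(-⅒) + 27/25)*(-4) = (⅘ + 27/25)*(-4) = (47/25)*(-4) = -188/25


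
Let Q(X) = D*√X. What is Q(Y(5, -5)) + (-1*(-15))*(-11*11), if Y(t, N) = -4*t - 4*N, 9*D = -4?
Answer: -1815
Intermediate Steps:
D = -4/9 (D = (⅑)*(-4) = -4/9 ≈ -0.44444)
Y(t, N) = -4*N - 4*t
Q(X) = -4*√X/9
Q(Y(5, -5)) + (-1*(-15))*(-11*11) = -4*√(-4*(-5) - 4*5)/9 + (-1*(-15))*(-11*11) = -4*√(20 - 20)/9 + 15*(-121) = -4*√0/9 - 1815 = -4/9*0 - 1815 = 0 - 1815 = -1815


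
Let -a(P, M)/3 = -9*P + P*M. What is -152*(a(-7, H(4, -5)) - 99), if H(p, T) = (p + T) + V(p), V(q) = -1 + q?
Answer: 37392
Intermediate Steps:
H(p, T) = -1 + T + 2*p (H(p, T) = (p + T) + (-1 + p) = (T + p) + (-1 + p) = -1 + T + 2*p)
a(P, M) = 27*P - 3*M*P (a(P, M) = -3*(-9*P + P*M) = -3*(-9*P + M*P) = 27*P - 3*M*P)
-152*(a(-7, H(4, -5)) - 99) = -152*(3*(-7)*(9 - (-1 - 5 + 2*4)) - 99) = -152*(3*(-7)*(9 - (-1 - 5 + 8)) - 99) = -152*(3*(-7)*(9 - 1*2) - 99) = -152*(3*(-7)*(9 - 2) - 99) = -152*(3*(-7)*7 - 99) = -152*(-147 - 99) = -152*(-246) = 37392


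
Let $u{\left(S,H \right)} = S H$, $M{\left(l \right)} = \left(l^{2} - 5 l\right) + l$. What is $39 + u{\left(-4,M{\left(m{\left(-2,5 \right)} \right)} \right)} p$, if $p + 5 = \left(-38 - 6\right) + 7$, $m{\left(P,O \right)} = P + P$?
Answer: $5415$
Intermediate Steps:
$m{\left(P,O \right)} = 2 P$
$p = -42$ ($p = -5 + \left(\left(-38 - 6\right) + 7\right) = -5 + \left(-44 + 7\right) = -5 - 37 = -42$)
$M{\left(l \right)} = l^{2} - 4 l$
$u{\left(S,H \right)} = H S$
$39 + u{\left(-4,M{\left(m{\left(-2,5 \right)} \right)} \right)} p = 39 + 2 \left(-2\right) \left(-4 + 2 \left(-2\right)\right) \left(-4\right) \left(-42\right) = 39 + - 4 \left(-4 - 4\right) \left(-4\right) \left(-42\right) = 39 + \left(-4\right) \left(-8\right) \left(-4\right) \left(-42\right) = 39 + 32 \left(-4\right) \left(-42\right) = 39 - -5376 = 39 + 5376 = 5415$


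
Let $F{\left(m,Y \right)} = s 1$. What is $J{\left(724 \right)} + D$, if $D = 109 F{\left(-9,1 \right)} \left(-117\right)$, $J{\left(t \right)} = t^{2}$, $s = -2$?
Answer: $549682$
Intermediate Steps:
$F{\left(m,Y \right)} = -2$ ($F{\left(m,Y \right)} = \left(-2\right) 1 = -2$)
$D = 25506$ ($D = 109 \left(-2\right) \left(-117\right) = \left(-218\right) \left(-117\right) = 25506$)
$J{\left(724 \right)} + D = 724^{2} + 25506 = 524176 + 25506 = 549682$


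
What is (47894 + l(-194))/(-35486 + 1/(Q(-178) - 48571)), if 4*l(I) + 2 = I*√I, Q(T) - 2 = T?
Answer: -4669328889/3459672086 + 4728459*I*√194/3459672086 ≈ -1.3496 + 0.019036*I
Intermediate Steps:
Q(T) = 2 + T
l(I) = -½ + I^(3/2)/4 (l(I) = -½ + (I*√I)/4 = -½ + I^(3/2)/4)
(47894 + l(-194))/(-35486 + 1/(Q(-178) - 48571)) = (47894 + (-½ + (-194)^(3/2)/4))/(-35486 + 1/((2 - 178) - 48571)) = (47894 + (-½ + (-194*I*√194)/4))/(-35486 + 1/(-176 - 48571)) = (47894 + (-½ - 97*I*√194/2))/(-35486 + 1/(-48747)) = (95787/2 - 97*I*√194/2)/(-35486 - 1/48747) = (95787/2 - 97*I*√194/2)/(-1729836043/48747) = (95787/2 - 97*I*√194/2)*(-48747/1729836043) = -4669328889/3459672086 + 4728459*I*√194/3459672086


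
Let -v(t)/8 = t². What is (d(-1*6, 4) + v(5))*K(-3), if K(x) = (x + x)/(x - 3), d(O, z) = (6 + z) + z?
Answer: -186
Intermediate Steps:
d(O, z) = 6 + 2*z
v(t) = -8*t²
K(x) = 2*x/(-3 + x) (K(x) = (2*x)/(-3 + x) = 2*x/(-3 + x))
(d(-1*6, 4) + v(5))*K(-3) = ((6 + 2*4) - 8*5²)*(2*(-3)/(-3 - 3)) = ((6 + 8) - 8*25)*(2*(-3)/(-6)) = (14 - 200)*(2*(-3)*(-⅙)) = -186*1 = -186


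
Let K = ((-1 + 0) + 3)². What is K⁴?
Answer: 256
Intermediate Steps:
K = 4 (K = (-1 + 3)² = 2² = 4)
K⁴ = 4⁴ = 256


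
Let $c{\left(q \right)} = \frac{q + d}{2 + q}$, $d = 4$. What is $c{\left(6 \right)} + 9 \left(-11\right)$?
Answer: $- \frac{391}{4} \approx -97.75$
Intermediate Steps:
$c{\left(q \right)} = \frac{4 + q}{2 + q}$ ($c{\left(q \right)} = \frac{q + 4}{2 + q} = \frac{4 + q}{2 + q}$)
$c{\left(6 \right)} + 9 \left(-11\right) = \frac{4 + 6}{2 + 6} + 9 \left(-11\right) = \frac{1}{8} \cdot 10 - 99 = \frac{5}{4} - 99 = - \frac{391}{4}$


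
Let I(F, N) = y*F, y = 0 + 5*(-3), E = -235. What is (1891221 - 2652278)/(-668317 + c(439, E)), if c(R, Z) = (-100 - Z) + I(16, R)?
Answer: 761057/668422 ≈ 1.1386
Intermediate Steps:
y = -15 (y = 0 - 15 = -15)
I(F, N) = -15*F
c(R, Z) = -340 - Z (c(R, Z) = (-100 - Z) - 15*16 = (-100 - Z) - 240 = -340 - Z)
(1891221 - 2652278)/(-668317 + c(439, E)) = (1891221 - 2652278)/(-668317 + (-340 - 1*(-235))) = -761057/(-668317 + (-340 + 235)) = -761057/(-668317 - 105) = -761057/(-668422) = -761057*(-1/668422) = 761057/668422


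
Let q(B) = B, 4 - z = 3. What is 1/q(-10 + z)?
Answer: -1/9 ≈ -0.11111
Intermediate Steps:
z = 1 (z = 4 - 1*3 = 4 - 3 = 1)
1/q(-10 + z) = 1/(-10 + 1) = 1/(-9) = -1/9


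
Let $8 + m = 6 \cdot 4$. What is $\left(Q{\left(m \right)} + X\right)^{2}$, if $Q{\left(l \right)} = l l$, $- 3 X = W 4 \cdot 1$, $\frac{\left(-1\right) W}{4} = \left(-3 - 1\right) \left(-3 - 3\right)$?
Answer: $147456$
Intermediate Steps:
$W = -96$ ($W = - 4 \left(-3 - 1\right) \left(-3 - 3\right) = - 4 \left(\left(-4\right) \left(-6\right)\right) = \left(-4\right) 24 = -96$)
$X = 128$ ($X = - \frac{\left(-96\right) 4 \cdot 1}{3} = - \frac{\left(-384\right) 1}{3} = \left(- \frac{1}{3}\right) \left(-384\right) = 128$)
$m = 16$ ($m = -8 + 6 \cdot 4 = -8 + 24 = 16$)
$Q{\left(l \right)} = l^{2}$
$\left(Q{\left(m \right)} + X\right)^{2} = \left(16^{2} + 128\right)^{2} = \left(256 + 128\right)^{2} = 384^{2} = 147456$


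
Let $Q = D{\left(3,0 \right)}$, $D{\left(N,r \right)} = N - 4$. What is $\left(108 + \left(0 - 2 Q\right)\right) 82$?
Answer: $9020$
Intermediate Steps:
$D{\left(N,r \right)} = -4 + N$
$Q = -1$ ($Q = -4 + 3 = -1$)
$\left(108 + \left(0 - 2 Q\right)\right) 82 = \left(108 + \left(0 - -2\right)\right) 82 = \left(108 + \left(0 + 2\right)\right) 82 = \left(108 + 2\right) 82 = 110 \cdot 82 = 9020$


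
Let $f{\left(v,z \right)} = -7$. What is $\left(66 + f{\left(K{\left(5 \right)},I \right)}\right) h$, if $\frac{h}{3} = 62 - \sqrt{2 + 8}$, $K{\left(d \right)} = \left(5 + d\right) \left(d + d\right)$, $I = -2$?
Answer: $10974 - 177 \sqrt{10} \approx 10414.0$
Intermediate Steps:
$K{\left(d \right)} = 2 d \left(5 + d\right)$ ($K{\left(d \right)} = \left(5 + d\right) 2 d = 2 d \left(5 + d\right)$)
$h = 186 - 3 \sqrt{10}$ ($h = 3 \left(62 - \sqrt{2 + 8}\right) = 3 \left(62 - \sqrt{10}\right) = 186 - 3 \sqrt{10} \approx 176.51$)
$\left(66 + f{\left(K{\left(5 \right)},I \right)}\right) h = \left(66 - 7\right) \left(186 - 3 \sqrt{10}\right) = 59 \left(186 - 3 \sqrt{10}\right) = 10974 - 177 \sqrt{10}$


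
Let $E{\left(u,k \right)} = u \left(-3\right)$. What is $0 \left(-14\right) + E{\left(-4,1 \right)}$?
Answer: $12$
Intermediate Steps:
$E{\left(u,k \right)} = - 3 u$
$0 \left(-14\right) + E{\left(-4,1 \right)} = 0 \left(-14\right) - -12 = 0 + 12 = 12$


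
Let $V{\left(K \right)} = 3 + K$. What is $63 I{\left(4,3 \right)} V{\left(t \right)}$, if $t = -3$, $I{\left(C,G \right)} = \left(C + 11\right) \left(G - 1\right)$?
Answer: $0$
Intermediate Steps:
$I{\left(C,G \right)} = \left(-1 + G\right) \left(11 + C\right)$ ($I{\left(C,G \right)} = \left(11 + C\right) \left(-1 + G\right) = \left(-1 + G\right) \left(11 + C\right)$)
$63 I{\left(4,3 \right)} V{\left(t \right)} = 63 \left(-11 - 4 + 11 \cdot 3 + 4 \cdot 3\right) \left(3 - 3\right) = 63 \left(-11 - 4 + 33 + 12\right) 0 = 63 \cdot 30 \cdot 0 = 1890 \cdot 0 = 0$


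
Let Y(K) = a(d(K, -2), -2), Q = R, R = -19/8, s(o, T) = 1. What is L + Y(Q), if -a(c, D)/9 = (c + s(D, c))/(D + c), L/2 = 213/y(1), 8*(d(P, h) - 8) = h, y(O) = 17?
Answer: 4443/391 ≈ 11.363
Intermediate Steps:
d(P, h) = 8 + h/8
L = 426/17 (L = 2*(213/17) = 426/17 ≈ 25.059)
R = -19/8 (R = -19*⅛ = -19/8 ≈ -2.3750)
Q = -19/8 ≈ -2.3750
a(c, D) = -9*(1 + c)/(D + c) (a(c, D) = -9*(c + 1)/(D + c) = -9*(1 + c)/(D + c))
Y(K) = -315/23 (Y(K) = 9*(-1 - (8 + (⅛)*(-2)))/(-2 + (8 + (⅛)*(-2))) = 9*(-1 - (8 - ¼))/(-2 + (8 - ¼)) = 9*(-1 - 1*31/4)/(-2 + 31/4) = 9*(-1 - 31/4)/(23/4) = 9*(4/23)*(-35/4) = -315/23)
L + Y(Q) = 426/17 - 315/23 = 4443/391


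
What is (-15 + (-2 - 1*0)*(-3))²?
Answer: 81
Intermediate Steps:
(-15 + (-2 - 1*0)*(-3))² = (-15 + (-2 + 0)*(-3))² = (-15 - 2*(-3))² = (-15 + 6)² = (-9)² = 81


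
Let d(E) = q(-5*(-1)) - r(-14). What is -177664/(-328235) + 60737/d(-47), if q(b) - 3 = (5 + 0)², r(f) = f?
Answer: 19943471083/13785870 ≈ 1446.7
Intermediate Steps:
q(b) = 28 (q(b) = 3 + (5 + 0)² = 3 + 5² = 3 + 25 = 28)
d(E) = 42 (d(E) = 28 - 1*(-14) = 28 + 14 = 42)
-177664/(-328235) + 60737/d(-47) = -177664/(-328235) + 60737/42 = -177664*(-1/328235) + 60737*(1/42) = 177664/328235 + 60737/42 = 19943471083/13785870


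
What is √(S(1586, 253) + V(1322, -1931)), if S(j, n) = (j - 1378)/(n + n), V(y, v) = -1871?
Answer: I*√119734527/253 ≈ 43.25*I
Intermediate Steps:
S(j, n) = (-1378 + j)/(2*n) (S(j, n) = (-1378 + j)/((2*n)) = (-1378 + j)*(1/(2*n)) = (-1378 + j)/(2*n))
√(S(1586, 253) + V(1322, -1931)) = √((½)*(-1378 + 1586)/253 - 1871) = √((½)*(1/253)*208 - 1871) = √(104/253 - 1871) = √(-473259/253) = I*√119734527/253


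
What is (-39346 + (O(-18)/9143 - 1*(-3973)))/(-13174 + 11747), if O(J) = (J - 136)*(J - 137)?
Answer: 323391469/13047061 ≈ 24.787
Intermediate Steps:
O(J) = (-137 + J)*(-136 + J) (O(J) = (-136 + J)*(-137 + J) = (-137 + J)*(-136 + J))
(-39346 + (O(-18)/9143 - 1*(-3973)))/(-13174 + 11747) = (-39346 + ((18632 + (-18)² - 273*(-18))/9143 - 1*(-3973)))/(-13174 + 11747) = (-39346 + ((18632 + 324 + 4914)*(1/9143) + 3973))/(-1427) = (-39346 + (23870*(1/9143) + 3973))*(-1/1427) = (-39346 + (23870/9143 + 3973))*(-1/1427) = (-39346 + 36349009/9143)*(-1/1427) = -323391469/9143*(-1/1427) = 323391469/13047061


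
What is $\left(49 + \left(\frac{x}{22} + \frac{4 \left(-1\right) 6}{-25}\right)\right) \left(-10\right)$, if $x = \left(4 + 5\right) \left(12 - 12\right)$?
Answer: $- \frac{2498}{5} \approx -499.6$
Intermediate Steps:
$x = 0$ ($x = 9 \left(12 - 12\right) = 9 \cdot 0 = 0$)
$\left(49 + \left(\frac{x}{22} + \frac{4 \left(-1\right) 6}{-25}\right)\right) \left(-10\right) = \left(49 + \left(\frac{0}{22} + \frac{4 \left(-1\right) 6}{-25}\right)\right) \left(-10\right) = \left(49 + \left(0 \cdot \frac{1}{22} + \left(-4\right) 6 \left(- \frac{1}{25}\right)\right)\right) \left(-10\right) = \left(49 + \left(0 - - \frac{24}{25}\right)\right) \left(-10\right) = \left(49 + \left(0 + \frac{24}{25}\right)\right) \left(-10\right) = \left(49 + \frac{24}{25}\right) \left(-10\right) = \frac{1249}{25} \left(-10\right) = - \frac{2498}{5}$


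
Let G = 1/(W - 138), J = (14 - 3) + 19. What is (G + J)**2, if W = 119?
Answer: 323761/361 ≈ 896.84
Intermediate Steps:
J = 30 (J = 11 + 19 = 30)
G = -1/19 (G = 1/(119 - 138) = 1/(-19) = -1/19 ≈ -0.052632)
(G + J)**2 = (-1/19 + 30)**2 = (569/19)**2 = 323761/361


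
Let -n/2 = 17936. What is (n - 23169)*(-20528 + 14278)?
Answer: 369006250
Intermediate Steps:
n = -35872 (n = -2*17936 = -35872)
(n - 23169)*(-20528 + 14278) = (-35872 - 23169)*(-20528 + 14278) = -59041*(-6250) = 369006250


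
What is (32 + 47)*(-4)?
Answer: -316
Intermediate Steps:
(32 + 47)*(-4) = 79*(-4) = -316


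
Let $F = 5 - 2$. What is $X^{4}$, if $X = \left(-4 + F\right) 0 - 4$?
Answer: $256$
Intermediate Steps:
$F = 3$ ($F = 5 - 2 = 3$)
$X = -4$ ($X = \left(-4 + 3\right) 0 - 4 = \left(-1\right) 0 - 4 = 0 - 4 = -4$)
$X^{4} = \left(-4\right)^{4} = 256$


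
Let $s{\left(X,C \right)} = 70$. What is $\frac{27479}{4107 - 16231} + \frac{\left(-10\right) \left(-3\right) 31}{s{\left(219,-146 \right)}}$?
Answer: $\frac{133597}{12124} \approx 11.019$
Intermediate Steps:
$\frac{27479}{4107 - 16231} + \frac{\left(-10\right) \left(-3\right) 31}{s{\left(219,-146 \right)}} = \frac{27479}{4107 - 16231} + \frac{\left(-10\right) \left(-3\right) 31}{70} = \frac{27479}{-12124} + 30 \cdot 31 \cdot \frac{1}{70} = 27479 \left(- \frac{1}{12124}\right) + 930 \cdot \frac{1}{70} = - \frac{27479}{12124} + \frac{93}{7} = \frac{133597}{12124}$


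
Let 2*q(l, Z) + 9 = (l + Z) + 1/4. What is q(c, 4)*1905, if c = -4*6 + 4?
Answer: -188595/8 ≈ -23574.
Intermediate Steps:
c = -20 (c = -24 + 4 = -20)
q(l, Z) = -35/8 + Z/2 + l/2 (q(l, Z) = -9/2 + ((l + Z) + 1/4)/2 = -9/2 + ((Z + l) + ¼)/2 = -9/2 + (¼ + Z + l)/2 = -9/2 + (⅛ + Z/2 + l/2) = -35/8 + Z/2 + l/2)
q(c, 4)*1905 = (-35/8 + (½)*4 + (½)*(-20))*1905 = (-35/8 + 2 - 10)*1905 = -99/8*1905 = -188595/8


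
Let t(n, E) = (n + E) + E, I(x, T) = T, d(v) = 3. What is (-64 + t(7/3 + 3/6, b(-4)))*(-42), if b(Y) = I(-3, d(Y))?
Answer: 2317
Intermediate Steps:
b(Y) = 3
t(n, E) = n + 2*E (t(n, E) = (E + n) + E = n + 2*E)
(-64 + t(7/3 + 3/6, b(-4)))*(-42) = (-64 + ((7/3 + 3/6) + 2*3))*(-42) = (-64 + ((7*(⅓) + 3*(⅙)) + 6))*(-42) = (-64 + ((7/3 + ½) + 6))*(-42) = (-64 + (17/6 + 6))*(-42) = (-64 + 53/6)*(-42) = -331/6*(-42) = 2317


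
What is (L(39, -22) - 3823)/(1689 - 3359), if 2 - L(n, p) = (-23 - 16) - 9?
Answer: 3773/1670 ≈ 2.2593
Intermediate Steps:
L(n, p) = 50 (L(n, p) = 2 - ((-23 - 16) - 9) = 2 - (-39 - 9) = 2 - 1*(-48) = 2 + 48 = 50)
(L(39, -22) - 3823)/(1689 - 3359) = (50 - 3823)/(1689 - 3359) = -3773/(-1670) = -3773*(-1/1670) = 3773/1670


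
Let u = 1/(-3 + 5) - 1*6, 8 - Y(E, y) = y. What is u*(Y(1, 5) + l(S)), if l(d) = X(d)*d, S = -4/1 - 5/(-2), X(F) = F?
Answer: -231/8 ≈ -28.875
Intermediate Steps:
Y(E, y) = 8 - y
S = -3/2 (S = -4*1 - 5*(-½) = -4 + 5/2 = -3/2 ≈ -1.5000)
l(d) = d² (l(d) = d*d = d²)
u = -11/2 (u = 1/2 - 6 = ½ - 6 = -11/2 ≈ -5.5000)
u*(Y(1, 5) + l(S)) = -11*((8 - 1*5) + (-3/2)²)/2 = -11*((8 - 5) + 9/4)/2 = -11*(3 + 9/4)/2 = -11/2*21/4 = -231/8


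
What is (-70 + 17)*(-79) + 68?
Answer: 4255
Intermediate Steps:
(-70 + 17)*(-79) + 68 = -53*(-79) + 68 = 4187 + 68 = 4255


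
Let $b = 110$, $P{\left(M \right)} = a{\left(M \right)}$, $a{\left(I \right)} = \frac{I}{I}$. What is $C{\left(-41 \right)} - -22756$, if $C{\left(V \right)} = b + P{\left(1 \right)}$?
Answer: $22867$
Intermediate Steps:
$a{\left(I \right)} = 1$
$P{\left(M \right)} = 1$
$C{\left(V \right)} = 111$ ($C{\left(V \right)} = 110 + 1 = 111$)
$C{\left(-41 \right)} - -22756 = 111 - -22756 = 111 + 22756 = 22867$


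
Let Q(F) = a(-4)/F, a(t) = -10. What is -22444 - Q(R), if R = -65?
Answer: -291774/13 ≈ -22444.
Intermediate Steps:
Q(F) = -10/F
-22444 - Q(R) = -22444 - (-10)/(-65) = -22444 - (-10)*(-1)/65 = -22444 - 1*2/13 = -22444 - 2/13 = -291774/13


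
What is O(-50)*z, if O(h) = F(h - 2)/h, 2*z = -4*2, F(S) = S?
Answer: -104/25 ≈ -4.1600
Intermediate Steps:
z = -4 (z = (-4*2)/2 = (½)*(-8) = -4)
O(h) = (-2 + h)/h (O(h) = (h - 2)/h = (-2 + h)/h)
O(-50)*z = ((-2 - 50)/(-50))*(-4) = -1/50*(-52)*(-4) = (26/25)*(-4) = -104/25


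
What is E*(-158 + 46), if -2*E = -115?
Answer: -6440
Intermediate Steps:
E = 115/2 (E = -1/2*(-115) = 115/2 ≈ 57.500)
E*(-158 + 46) = 115*(-158 + 46)/2 = (115/2)*(-112) = -6440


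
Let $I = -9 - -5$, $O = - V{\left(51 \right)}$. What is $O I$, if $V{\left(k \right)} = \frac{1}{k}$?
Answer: $\frac{4}{51} \approx 0.078431$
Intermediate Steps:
$O = - \frac{1}{51} \approx -0.019608$
$I = -4$ ($I = -9 + 5 = -4$)
$O I = \left(- \frac{1}{51}\right) \left(-4\right) = \frac{4}{51}$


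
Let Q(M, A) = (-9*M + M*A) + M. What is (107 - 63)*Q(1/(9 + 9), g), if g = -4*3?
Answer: -440/9 ≈ -48.889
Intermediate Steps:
g = -12
Q(M, A) = -8*M + A*M (Q(M, A) = (-9*M + A*M) + M = -8*M + A*M)
(107 - 63)*Q(1/(9 + 9), g) = (107 - 63)*((-8 - 12)/(9 + 9)) = 44*(-20/18) = 44*((1/18)*(-20)) = 44*(-10/9) = -440/9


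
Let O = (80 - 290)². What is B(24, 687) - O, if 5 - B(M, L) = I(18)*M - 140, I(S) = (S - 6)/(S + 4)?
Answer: -483649/11 ≈ -43968.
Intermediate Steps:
I(S) = (-6 + S)/(4 + S)
B(M, L) = 145 - 6*M/11 (B(M, L) = 5 - (((-6 + 18)/(4 + 18))*M - 140) = 5 - ((12/22)*M - 140) = 5 - (((1/22)*12)*M - 140) = 5 - (6*M/11 - 140) = 5 - (-140 + 6*M/11) = 5 + (140 - 6*M/11) = 145 - 6*M/11)
O = 44100 (O = (-210)² = 44100)
B(24, 687) - O = (145 - 6/11*24) - 1*44100 = (145 - 144/11) - 44100 = 1451/11 - 44100 = -483649/11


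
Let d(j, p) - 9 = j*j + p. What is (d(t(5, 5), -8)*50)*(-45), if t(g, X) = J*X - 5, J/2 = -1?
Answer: -508500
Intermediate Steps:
J = -2 (J = 2*(-1) = -2)
t(g, X) = -5 - 2*X (t(g, X) = -2*X - 5 = -5 - 2*X)
d(j, p) = 9 + p + j² (d(j, p) = 9 + (j*j + p) = 9 + (j² + p) = 9 + (p + j²) = 9 + p + j²)
(d(t(5, 5), -8)*50)*(-45) = ((9 - 8 + (-5 - 2*5)²)*50)*(-45) = ((9 - 8 + (-5 - 10)²)*50)*(-45) = ((9 - 8 + (-15)²)*50)*(-45) = ((9 - 8 + 225)*50)*(-45) = (226*50)*(-45) = 11300*(-45) = -508500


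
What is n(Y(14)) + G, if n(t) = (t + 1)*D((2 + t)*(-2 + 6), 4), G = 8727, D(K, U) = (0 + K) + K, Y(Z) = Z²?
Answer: 320775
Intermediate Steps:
D(K, U) = 2*K (D(K, U) = K + K = 2*K)
n(t) = (1 + t)*(16 + 8*t) (n(t) = (t + 1)*(2*((2 + t)*(-2 + 6))) = (1 + t)*(2*((2 + t)*4)) = (1 + t)*(2*(8 + 4*t)) = (1 + t)*(16 + 8*t))
n(Y(14)) + G = 8*(1 + 14²)*(2 + 14²) + 8727 = 8*(1 + 196)*(2 + 196) + 8727 = 8*197*198 + 8727 = 312048 + 8727 = 320775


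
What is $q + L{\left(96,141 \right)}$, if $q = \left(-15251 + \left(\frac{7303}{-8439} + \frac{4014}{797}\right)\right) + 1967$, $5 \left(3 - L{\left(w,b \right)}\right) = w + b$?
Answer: $- \frac{448086026611}{33629415} \approx -13324.0$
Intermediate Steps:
$L{\left(w,b \right)} = 3 - \frac{b}{5} - \frac{w}{5}$ ($L{\left(w,b \right)} = 3 - \frac{w + b}{5} = 3 - \frac{b + w}{5} = 3 - \left(\frac{b}{5} + \frac{w}{5}\right) = 3 - \frac{b}{5} - \frac{w}{5}$)
$q = - \frac{89318576117}{6725883}$ ($q = \left(-15251 + \left(7303 \left(- \frac{1}{8439}\right) + 4014 \cdot \frac{1}{797}\right)\right) + 1967 = \left(-15251 + \left(- \frac{7303}{8439} + \frac{4014}{797}\right)\right) + 1967 = \left(-15251 + \frac{28053655}{6725883}\right) + 1967 = - \frac{102548387978}{6725883} + 1967 = - \frac{89318576117}{6725883} \approx -13280.0$)
$q + L{\left(96,141 \right)} = - \frac{89318576117}{6725883} - \frac{222}{5} = - \frac{448086026611}{33629415}$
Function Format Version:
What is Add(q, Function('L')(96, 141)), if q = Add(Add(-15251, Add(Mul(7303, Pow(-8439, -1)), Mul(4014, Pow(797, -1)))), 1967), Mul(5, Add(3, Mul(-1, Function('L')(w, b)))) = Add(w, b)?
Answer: Rational(-448086026611, 33629415) ≈ -13324.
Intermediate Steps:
Function('L')(w, b) = Add(3, Mul(Rational(-1, 5), b), Mul(Rational(-1, 5), w)) (Function('L')(w, b) = Add(3, Mul(Rational(-1, 5), Add(w, b))) = Add(3, Mul(Rational(-1, 5), Add(b, w))) = Add(3, Add(Mul(Rational(-1, 5), b), Mul(Rational(-1, 5), w))) = Add(3, Mul(Rational(-1, 5), b), Mul(Rational(-1, 5), w)))
q = Rational(-89318576117, 6725883) (q = Add(Add(-15251, Add(Mul(7303, Rational(-1, 8439)), Mul(4014, Rational(1, 797)))), 1967) = Add(Add(-15251, Add(Rational(-7303, 8439), Rational(4014, 797))), 1967) = Add(Add(-15251, Rational(28053655, 6725883)), 1967) = Add(Rational(-102548387978, 6725883), 1967) = Rational(-89318576117, 6725883) ≈ -13280.)
Add(q, Function('L')(96, 141)) = Add(Rational(-89318576117, 6725883), Add(3, Mul(Rational(-1, 5), 141), Mul(Rational(-1, 5), 96))) = Add(Rational(-89318576117, 6725883), Add(3, Rational(-141, 5), Rational(-96, 5))) = Add(Rational(-89318576117, 6725883), Rational(-222, 5)) = Rational(-448086026611, 33629415)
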